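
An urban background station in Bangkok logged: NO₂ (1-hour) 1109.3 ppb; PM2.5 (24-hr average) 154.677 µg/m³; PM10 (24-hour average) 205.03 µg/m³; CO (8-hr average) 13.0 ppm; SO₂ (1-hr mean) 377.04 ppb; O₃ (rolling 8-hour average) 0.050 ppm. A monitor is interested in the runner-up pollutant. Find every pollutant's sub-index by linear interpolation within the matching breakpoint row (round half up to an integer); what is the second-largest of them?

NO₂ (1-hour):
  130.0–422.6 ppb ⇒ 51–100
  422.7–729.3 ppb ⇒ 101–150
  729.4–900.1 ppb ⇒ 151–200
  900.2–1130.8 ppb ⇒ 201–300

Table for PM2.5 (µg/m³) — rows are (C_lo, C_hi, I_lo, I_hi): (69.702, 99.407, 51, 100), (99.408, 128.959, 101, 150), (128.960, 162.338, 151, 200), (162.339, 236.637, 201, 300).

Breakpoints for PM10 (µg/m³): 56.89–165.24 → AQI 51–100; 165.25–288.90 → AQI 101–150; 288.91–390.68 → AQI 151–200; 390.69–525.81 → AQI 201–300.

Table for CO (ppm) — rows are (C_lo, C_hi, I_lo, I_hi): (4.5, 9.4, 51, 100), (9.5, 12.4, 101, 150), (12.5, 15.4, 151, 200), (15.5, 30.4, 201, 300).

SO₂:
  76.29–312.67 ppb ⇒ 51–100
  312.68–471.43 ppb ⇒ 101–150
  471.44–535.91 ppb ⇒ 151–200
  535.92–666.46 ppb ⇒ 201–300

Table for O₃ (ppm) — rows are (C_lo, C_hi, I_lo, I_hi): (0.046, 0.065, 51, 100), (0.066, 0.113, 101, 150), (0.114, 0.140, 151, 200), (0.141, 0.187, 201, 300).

NO₂: row 900.2–1130.8 (AQI 201–300). (300−201)·(1109.3−900.2)/(1130.8−900.2) + 201 = 99·209.1/230.6 + 201 ≈ 290.77 → 291.
PM2.5: 154.677 lies in 128.960–162.338, so I_lo=151, I_hi=200, C_lo=128.960, C_hi=162.338.
(200−151)/(162.338−128.960) × (154.677−128.960) + 151 = 49/33.378 × 25.717 + 151 ≈ 188.75 → 189.
PM10: 205.03 ∈ [165.25, 288.90] ↔ index [101, 150].
101 + (205.03−165.25)·(150−101)/(288.90−165.25) = 101 + 39.78·49/123.65 ≈ 116.76, so AQI = 117.
CO 13.0: bracket 12.5–15.4 → index 151–200; slope 49/2.9, offset 0.5.
AQI = 151 + 49/2.9·0.5 ≈ 159.45 ⇒ 159.
SO₂: row 312.68–471.43 (AQI 101–150). (150−101)·(377.04−312.68)/(471.43−312.68) + 101 = 49·64.36/158.75 + 101 ≈ 120.87 → 121.
O₃: row 0.046–0.065 (AQI 51–100). (100−51)·(0.050−0.046)/(0.065−0.046) + 51 = 49·0.004/0.019 + 51 ≈ 61.32 → 61.
Sub-indices: NO₂→291, PM2.5→189, PM10→117, CO→159, SO₂→121, O₃→61. Ranked high→low: 291, 189, 159, 121, 117, 61. Second-highest sub-index = 189.

189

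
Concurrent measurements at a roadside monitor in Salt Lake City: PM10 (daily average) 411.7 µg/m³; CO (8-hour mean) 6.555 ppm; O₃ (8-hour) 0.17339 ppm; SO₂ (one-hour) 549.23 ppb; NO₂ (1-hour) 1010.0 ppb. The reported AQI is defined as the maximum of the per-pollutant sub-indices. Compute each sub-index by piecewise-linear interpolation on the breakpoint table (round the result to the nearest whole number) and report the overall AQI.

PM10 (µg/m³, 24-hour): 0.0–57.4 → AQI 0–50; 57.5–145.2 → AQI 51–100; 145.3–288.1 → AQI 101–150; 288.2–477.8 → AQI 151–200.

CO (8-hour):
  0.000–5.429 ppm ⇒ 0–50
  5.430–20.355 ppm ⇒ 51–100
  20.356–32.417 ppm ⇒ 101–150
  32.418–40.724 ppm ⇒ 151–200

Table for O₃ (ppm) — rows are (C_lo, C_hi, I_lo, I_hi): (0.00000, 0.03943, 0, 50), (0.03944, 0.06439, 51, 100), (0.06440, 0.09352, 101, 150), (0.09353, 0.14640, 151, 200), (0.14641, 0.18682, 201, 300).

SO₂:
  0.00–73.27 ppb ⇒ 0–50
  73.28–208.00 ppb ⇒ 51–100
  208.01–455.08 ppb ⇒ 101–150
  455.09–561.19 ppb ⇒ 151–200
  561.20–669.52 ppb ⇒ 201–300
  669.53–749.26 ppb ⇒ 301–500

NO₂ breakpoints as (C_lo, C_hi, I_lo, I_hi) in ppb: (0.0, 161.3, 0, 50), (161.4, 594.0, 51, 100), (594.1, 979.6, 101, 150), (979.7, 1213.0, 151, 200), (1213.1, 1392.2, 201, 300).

267

PM10: 411.7 ∈ [288.2, 477.8] ↔ index [151, 200].
151 + (411.7−288.2)·(200−151)/(477.8−288.2) = 151 + 123.5·49/189.6 ≈ 182.92, so AQI = 183.
CO: row 5.430–20.355 (AQI 51–100). (100−51)·(6.555−5.430)/(20.355−5.430) + 51 = 49·1.125/14.925 + 51 ≈ 54.69 → 55.
O₃: 0.17339 lies in 0.14641–0.18682, so I_lo=201, I_hi=300, C_lo=0.14641, C_hi=0.18682.
(300−201)/(0.18682−0.14641) × (0.17339−0.14641) + 201 = 99/0.04041 × 0.02698 + 201 ≈ 267.10 → 267.
SO₂: 549.23 lies in 455.09–561.19, so I_lo=151, I_hi=200, C_lo=455.09, C_hi=561.19.
(200−151)/(561.19−455.09) × (549.23−455.09) + 151 = 49/106.10 × 94.14 + 151 ≈ 194.48 → 194.
NO₂: 1010.0 lies in 979.7–1213.0, so I_lo=151, I_hi=200, C_lo=979.7, C_hi=1213.0.
(200−151)/(1213.0−979.7) × (1010.0−979.7) + 151 = 49/233.3 × 30.3 + 151 ≈ 157.36 → 157.
Sub-indices: PM10→183, CO→55, O₃→267, SO₂→194, NO₂→157. Overall AQI = max = 267; dominant pollutant is O₃.
AQI 267: Very Unhealthy.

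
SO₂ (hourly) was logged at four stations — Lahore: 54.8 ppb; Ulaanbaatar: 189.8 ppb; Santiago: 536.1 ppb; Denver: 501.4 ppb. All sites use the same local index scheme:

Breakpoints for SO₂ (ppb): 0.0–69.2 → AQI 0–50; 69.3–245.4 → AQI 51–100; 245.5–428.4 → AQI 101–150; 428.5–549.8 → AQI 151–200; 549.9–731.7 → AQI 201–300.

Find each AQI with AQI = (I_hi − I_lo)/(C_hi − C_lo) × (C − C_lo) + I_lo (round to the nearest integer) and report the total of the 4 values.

499

Lahore 54.8: bracket 0.0–69.2 → index 0–50; slope 50/69.2, offset 54.8.
AQI = 0 + 50/69.2·54.8 ≈ 39.60 ⇒ 40.
Ulaanbaatar: row 69.3–245.4 (AQI 51–100). (100−51)·(189.8−69.3)/(245.4−69.3) + 51 = 49·120.5/176.1 + 51 ≈ 84.53 → 85.
Santiago: row 428.5–549.8 (AQI 151–200). (200−151)·(536.1−428.5)/(549.8−428.5) + 151 = 49·107.6/121.3 + 151 ≈ 194.47 → 194.
Denver: 501.4 ∈ [428.5, 549.8] ↔ index [151, 200].
151 + (501.4−428.5)·(200−151)/(549.8−428.5) = 151 + 72.9·49/121.3 ≈ 180.45, so AQI = 180.
AQIs: Lahore=40, Ulaanbaatar=85, Santiago=194, Denver=180. Sum = 40 + 85 + 194 + 180 = 499.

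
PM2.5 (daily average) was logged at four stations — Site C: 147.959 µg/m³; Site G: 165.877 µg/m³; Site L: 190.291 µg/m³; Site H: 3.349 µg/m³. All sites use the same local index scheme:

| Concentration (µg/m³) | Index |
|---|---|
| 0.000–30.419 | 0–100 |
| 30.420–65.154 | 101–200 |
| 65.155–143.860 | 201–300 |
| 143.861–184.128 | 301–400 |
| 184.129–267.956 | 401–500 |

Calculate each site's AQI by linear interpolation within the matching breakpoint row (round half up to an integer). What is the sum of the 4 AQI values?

Site C 147.959: bracket 143.861–184.128 → index 301–400; slope 99/40.267, offset 4.098.
AQI = 301 + 99/40.267·4.098 ≈ 311.08 ⇒ 311.
Site G: 165.877 lies in 143.861–184.128, so I_lo=301, I_hi=400, C_lo=143.861, C_hi=184.128.
(400−301)/(184.128−143.861) × (165.877−143.861) + 301 = 99/40.267 × 22.016 + 301 ≈ 355.13 → 355.
Site L: row 184.129–267.956 (AQI 401–500). (500−401)·(190.291−184.129)/(267.956−184.129) + 401 = 99·6.162/83.827 + 401 ≈ 408.28 → 408.
Site H: row 0.000–30.419 (AQI 0–100). (100−0)·(3.349−0.000)/(30.419−0.000) + 0 = 100·3.349/30.419 + 0 ≈ 11.01 → 11.
AQIs: Site C=311, Site G=355, Site L=408, Site H=11. Sum = 311 + 355 + 408 + 11 = 1085.

1085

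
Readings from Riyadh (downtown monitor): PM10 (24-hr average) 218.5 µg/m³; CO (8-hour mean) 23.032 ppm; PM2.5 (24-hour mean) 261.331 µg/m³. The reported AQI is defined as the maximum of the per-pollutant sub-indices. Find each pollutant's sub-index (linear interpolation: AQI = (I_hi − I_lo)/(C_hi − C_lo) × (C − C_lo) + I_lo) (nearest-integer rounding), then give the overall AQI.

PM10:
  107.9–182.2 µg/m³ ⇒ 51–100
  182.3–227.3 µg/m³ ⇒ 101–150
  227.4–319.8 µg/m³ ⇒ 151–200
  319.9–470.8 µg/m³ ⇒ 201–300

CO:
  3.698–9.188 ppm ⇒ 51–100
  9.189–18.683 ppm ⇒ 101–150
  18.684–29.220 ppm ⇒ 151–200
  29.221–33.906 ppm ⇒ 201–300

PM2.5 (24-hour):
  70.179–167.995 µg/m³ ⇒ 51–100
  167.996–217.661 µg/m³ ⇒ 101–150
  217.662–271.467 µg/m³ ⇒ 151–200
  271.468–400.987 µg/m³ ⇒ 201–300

191

PM10: 218.5 lies in 182.3–227.3, so I_lo=101, I_hi=150, C_lo=182.3, C_hi=227.3.
(150−101)/(227.3−182.3) × (218.5−182.3) + 101 = 49/45.0 × 36.2 + 101 ≈ 140.42 → 140.
CO: 23.032 lies in 18.684–29.220, so I_lo=151, I_hi=200, C_lo=18.684, C_hi=29.220.
(200−151)/(29.220−18.684) × (23.032−18.684) + 151 = 49/10.536 × 4.348 + 151 ≈ 171.22 → 171.
PM2.5: 261.331 lies in 217.662–271.467, so I_lo=151, I_hi=200, C_lo=217.662, C_hi=271.467.
(200−151)/(271.467−217.662) × (261.331−217.662) + 151 = 49/53.805 × 43.669 + 151 ≈ 190.77 → 191.
Sub-indices: PM10→140, CO→171, PM2.5→191. Overall AQI = max = 191; dominant pollutant is PM2.5.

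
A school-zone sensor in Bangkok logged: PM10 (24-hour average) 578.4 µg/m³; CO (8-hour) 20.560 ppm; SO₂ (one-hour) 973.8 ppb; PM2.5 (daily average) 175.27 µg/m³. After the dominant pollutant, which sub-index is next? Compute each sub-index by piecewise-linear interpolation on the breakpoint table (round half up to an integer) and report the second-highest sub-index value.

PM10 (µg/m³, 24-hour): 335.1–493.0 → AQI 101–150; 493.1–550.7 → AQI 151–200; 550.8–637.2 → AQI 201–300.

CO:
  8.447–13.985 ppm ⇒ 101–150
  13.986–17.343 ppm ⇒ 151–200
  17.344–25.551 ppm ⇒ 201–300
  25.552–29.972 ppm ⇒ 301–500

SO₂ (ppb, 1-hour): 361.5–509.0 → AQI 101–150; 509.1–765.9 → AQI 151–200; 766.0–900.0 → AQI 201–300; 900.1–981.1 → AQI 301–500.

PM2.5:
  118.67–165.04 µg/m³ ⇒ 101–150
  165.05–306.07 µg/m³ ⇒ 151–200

240

PM10 578.4: bracket 550.8–637.2 → index 201–300; slope 99/86.4, offset 27.6.
AQI = 201 + 99/86.4·27.6 ≈ 232.63 ⇒ 233.
CO: 20.560 lies in 17.344–25.551, so I_lo=201, I_hi=300, C_lo=17.344, C_hi=25.551.
(300−201)/(25.551−17.344) × (20.560−17.344) + 201 = 99/8.207 × 3.216 + 201 ≈ 239.79 → 240.
SO₂: 973.8 lies in 900.1–981.1, so I_lo=301, I_hi=500, C_lo=900.1, C_hi=981.1.
(500−301)/(981.1−900.1) × (973.8−900.1) + 301 = 199/81.0 × 73.7 + 301 ≈ 482.07 → 482.
PM2.5: 175.27 ∈ [165.05, 306.07] ↔ index [151, 200].
151 + (175.27−165.05)·(200−151)/(306.07−165.05) = 151 + 10.22·49/141.02 ≈ 154.55, so AQI = 155.
Sub-indices: PM10→233, CO→240, SO₂→482, PM2.5→155. Ranked high→low: 482, 240, 233, 155. Second-highest sub-index = 240.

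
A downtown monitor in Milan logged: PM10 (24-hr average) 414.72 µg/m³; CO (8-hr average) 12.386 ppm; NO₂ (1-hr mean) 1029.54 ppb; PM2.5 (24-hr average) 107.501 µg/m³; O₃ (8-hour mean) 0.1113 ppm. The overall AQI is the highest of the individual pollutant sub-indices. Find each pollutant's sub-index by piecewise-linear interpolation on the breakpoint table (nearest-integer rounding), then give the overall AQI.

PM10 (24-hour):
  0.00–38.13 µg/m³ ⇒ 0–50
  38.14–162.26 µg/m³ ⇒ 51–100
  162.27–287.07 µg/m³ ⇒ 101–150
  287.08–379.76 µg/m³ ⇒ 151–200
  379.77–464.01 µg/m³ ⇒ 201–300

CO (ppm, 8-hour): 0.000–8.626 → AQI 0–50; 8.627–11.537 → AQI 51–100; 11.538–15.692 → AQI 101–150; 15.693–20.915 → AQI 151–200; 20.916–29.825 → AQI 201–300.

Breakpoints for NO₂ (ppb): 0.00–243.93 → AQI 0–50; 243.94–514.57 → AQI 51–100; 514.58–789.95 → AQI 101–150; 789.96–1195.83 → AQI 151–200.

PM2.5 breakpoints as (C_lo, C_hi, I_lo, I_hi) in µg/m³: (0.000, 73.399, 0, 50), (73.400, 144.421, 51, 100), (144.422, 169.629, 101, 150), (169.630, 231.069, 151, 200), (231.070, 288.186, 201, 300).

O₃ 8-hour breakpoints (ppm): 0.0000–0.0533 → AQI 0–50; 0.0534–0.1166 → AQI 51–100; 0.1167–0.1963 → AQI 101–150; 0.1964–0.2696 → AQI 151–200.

242

PM10: 414.72 ∈ [379.77, 464.01] ↔ index [201, 300].
201 + (414.72−379.77)·(300−201)/(464.01−379.77) = 201 + 34.95·99/84.24 ≈ 242.07, so AQI = 242.
CO 12.386: bracket 11.538–15.692 → index 101–150; slope 49/4.154, offset 0.848.
AQI = 101 + 49/4.154·0.848 ≈ 111.00 ⇒ 111.
NO₂: row 789.96–1195.83 (AQI 151–200). (200−151)·(1029.54−789.96)/(1195.83−789.96) + 151 = 49·239.58/405.87 + 151 ≈ 179.92 → 180.
PM2.5 107.501: bracket 73.400–144.421 → index 51–100; slope 49/71.021, offset 34.101.
AQI = 51 + 49/71.021·34.101 ≈ 74.53 ⇒ 75.
O₃ 0.1113: bracket 0.0534–0.1166 → index 51–100; slope 49/0.0632, offset 0.0579.
AQI = 51 + 49/0.0632·0.0579 ≈ 95.89 ⇒ 96.
Sub-indices: PM10→242, CO→111, NO₂→180, PM2.5→75, O₃→96. Overall AQI = max = 242; dominant pollutant is PM10.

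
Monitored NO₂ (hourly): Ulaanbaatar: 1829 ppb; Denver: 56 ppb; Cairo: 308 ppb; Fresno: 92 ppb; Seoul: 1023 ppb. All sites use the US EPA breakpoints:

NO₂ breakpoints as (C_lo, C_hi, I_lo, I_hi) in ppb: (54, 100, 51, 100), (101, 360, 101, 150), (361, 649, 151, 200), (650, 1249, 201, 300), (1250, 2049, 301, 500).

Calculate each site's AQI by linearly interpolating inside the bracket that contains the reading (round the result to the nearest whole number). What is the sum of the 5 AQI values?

Ulaanbaatar: 1829 lies in 1250–2049, so I_lo=301, I_hi=500, C_lo=1250, C_hi=2049.
(500−301)/(2049−1250) × (1829−1250) + 301 = 199/799 × 579 + 301 ≈ 445.21 → 445.
Denver: 56 lies in 54–100, so I_lo=51, I_hi=100, C_lo=54, C_hi=100.
(100−51)/(100−54) × (56−54) + 51 = 49/46 × 2 + 51 ≈ 53.13 → 53.
Cairo 308: bracket 101–360 → index 101–150; slope 49/259, offset 207.
AQI = 101 + 49/259·207 ≈ 140.16 ⇒ 140.
Fresno: 92 ∈ [54, 100] ↔ index [51, 100].
51 + (92−54)·(100−51)/(100−54) = 51 + 38·49/46 ≈ 91.48, so AQI = 91.
Seoul 1023: bracket 650–1249 → index 201–300; slope 99/599, offset 373.
AQI = 201 + 99/599·373 ≈ 262.65 ⇒ 263.
AQIs: Ulaanbaatar=445, Denver=53, Cairo=140, Fresno=91, Seoul=263. Sum = 445 + 53 + 140 + 91 + 263 = 992.

992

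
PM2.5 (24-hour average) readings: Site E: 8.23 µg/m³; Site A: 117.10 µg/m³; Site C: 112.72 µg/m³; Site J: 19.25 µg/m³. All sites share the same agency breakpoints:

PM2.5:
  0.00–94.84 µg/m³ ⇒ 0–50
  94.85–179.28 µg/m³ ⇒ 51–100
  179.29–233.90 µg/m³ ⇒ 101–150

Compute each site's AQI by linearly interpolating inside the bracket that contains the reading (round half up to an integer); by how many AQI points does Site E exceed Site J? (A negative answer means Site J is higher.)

Site E 8.23: bracket 0.00–94.84 → index 0–50; slope 50/94.84, offset 8.23.
AQI = 0 + 50/94.84·8.23 ≈ 4.34 ⇒ 4.
Site A: 117.10 ∈ [94.85, 179.28] ↔ index [51, 100].
51 + (117.10−94.85)·(100−51)/(179.28−94.85) = 51 + 22.25·49/84.43 ≈ 63.91, so AQI = 64.
Site C: 112.72 ∈ [94.85, 179.28] ↔ index [51, 100].
51 + (112.72−94.85)·(100−51)/(179.28−94.85) = 51 + 17.87·49/84.43 ≈ 61.37, so AQI = 61.
Site J: 19.25 ∈ [0.00, 94.84] ↔ index [0, 50].
0 + (19.25−0.00)·(50−0)/(94.84−0.00) = 0 + 19.25·50/94.84 ≈ 10.15, so AQI = 10.
AQIs: Site E=4, Site A=64, Site C=61, Site J=10. Site E (4) − Site J (10) = -6.

-6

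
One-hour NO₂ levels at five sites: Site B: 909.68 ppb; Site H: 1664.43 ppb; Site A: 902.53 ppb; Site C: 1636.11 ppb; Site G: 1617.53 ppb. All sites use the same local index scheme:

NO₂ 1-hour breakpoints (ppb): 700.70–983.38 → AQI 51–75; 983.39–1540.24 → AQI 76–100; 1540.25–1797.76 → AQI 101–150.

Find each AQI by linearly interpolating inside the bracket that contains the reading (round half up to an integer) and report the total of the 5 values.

497

Site B: 909.68 ∈ [700.70, 983.38] ↔ index [51, 75].
51 + (909.68−700.70)·(75−51)/(983.38−700.70) = 51 + 208.98·24/282.68 ≈ 68.74, so AQI = 69.
Site H: 1664.43 lies in 1540.25–1797.76, so I_lo=101, I_hi=150, C_lo=1540.25, C_hi=1797.76.
(150−101)/(1797.76−1540.25) × (1664.43−1540.25) + 101 = 49/257.51 × 124.18 + 101 ≈ 124.63 → 125.
Site A: 902.53 lies in 700.70–983.38, so I_lo=51, I_hi=75, C_lo=700.70, C_hi=983.38.
(75−51)/(983.38−700.70) × (902.53−700.70) + 51 = 24/282.68 × 201.83 + 51 ≈ 68.14 → 68.
Site C: row 1540.25–1797.76 (AQI 101–150). (150−101)·(1636.11−1540.25)/(1797.76−1540.25) + 101 = 49·95.86/257.51 + 101 ≈ 119.24 → 119.
Site G: 1617.53 lies in 1540.25–1797.76, so I_lo=101, I_hi=150, C_lo=1540.25, C_hi=1797.76.
(150−101)/(1797.76−1540.25) × (1617.53−1540.25) + 101 = 49/257.51 × 77.28 + 101 ≈ 115.71 → 116.
AQIs: Site B=69, Site H=125, Site A=68, Site C=119, Site G=116. Sum = 69 + 125 + 68 + 119 + 116 = 497.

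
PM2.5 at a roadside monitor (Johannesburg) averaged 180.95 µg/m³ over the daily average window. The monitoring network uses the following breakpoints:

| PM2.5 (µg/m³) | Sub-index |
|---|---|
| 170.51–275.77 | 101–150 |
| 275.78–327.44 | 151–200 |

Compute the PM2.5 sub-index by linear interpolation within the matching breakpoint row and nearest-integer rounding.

PM2.5 180.95: bracket 170.51–275.77 → index 101–150; slope 49/105.26, offset 10.44.
AQI = 101 + 49/105.26·10.44 ≈ 105.86 ⇒ 106.
AQI 106 falls in the Unhealthy for Sensitive Groups category.

106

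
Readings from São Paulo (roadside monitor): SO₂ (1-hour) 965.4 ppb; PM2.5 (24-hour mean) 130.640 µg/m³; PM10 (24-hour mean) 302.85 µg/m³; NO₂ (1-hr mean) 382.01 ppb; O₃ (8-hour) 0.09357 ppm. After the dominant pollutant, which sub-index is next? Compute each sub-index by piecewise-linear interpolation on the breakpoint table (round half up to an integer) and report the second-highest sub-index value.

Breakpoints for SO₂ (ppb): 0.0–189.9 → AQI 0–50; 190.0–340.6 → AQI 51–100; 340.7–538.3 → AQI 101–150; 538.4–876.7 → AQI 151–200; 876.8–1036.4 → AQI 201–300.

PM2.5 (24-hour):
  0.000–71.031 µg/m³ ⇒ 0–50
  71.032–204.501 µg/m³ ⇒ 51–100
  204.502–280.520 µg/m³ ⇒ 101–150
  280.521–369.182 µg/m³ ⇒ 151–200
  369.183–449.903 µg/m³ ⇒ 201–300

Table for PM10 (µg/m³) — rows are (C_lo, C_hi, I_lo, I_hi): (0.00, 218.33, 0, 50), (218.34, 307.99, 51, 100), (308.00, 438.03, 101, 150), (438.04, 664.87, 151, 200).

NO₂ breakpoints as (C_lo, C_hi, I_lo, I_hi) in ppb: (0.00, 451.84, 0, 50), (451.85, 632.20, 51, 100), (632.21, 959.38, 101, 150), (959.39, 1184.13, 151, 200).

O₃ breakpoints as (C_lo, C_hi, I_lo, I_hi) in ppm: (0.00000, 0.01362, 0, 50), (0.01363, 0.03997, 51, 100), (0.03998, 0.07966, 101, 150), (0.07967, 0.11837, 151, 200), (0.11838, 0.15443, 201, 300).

169

SO₂: 965.4 ∈ [876.8, 1036.4] ↔ index [201, 300].
201 + (965.4−876.8)·(300−201)/(1036.4−876.8) = 201 + 88.6·99/159.6 ≈ 255.96, so AQI = 256.
PM2.5: 130.640 ∈ [71.032, 204.501] ↔ index [51, 100].
51 + (130.640−71.032)·(100−51)/(204.501−71.032) = 51 + 59.608·49/133.469 ≈ 72.88, so AQI = 73.
PM10 302.85: bracket 218.34–307.99 → index 51–100; slope 49/89.65, offset 84.51.
AQI = 51 + 49/89.65·84.51 ≈ 97.19 ⇒ 97.
NO₂: row 0.00–451.84 (AQI 0–50). (50−0)·(382.01−0.00)/(451.84−0.00) + 0 = 50·382.01/451.84 + 0 ≈ 42.27 → 42.
O₃ 0.09357: bracket 0.07967–0.11837 → index 151–200; slope 49/0.03870, offset 0.01390.
AQI = 151 + 49/0.03870·0.01390 ≈ 168.60 ⇒ 169.
Sub-indices: SO₂→256, PM2.5→73, PM10→97, NO₂→42, O₃→169. Ranked high→low: 256, 169, 97, 73, 42. Second-highest sub-index = 169.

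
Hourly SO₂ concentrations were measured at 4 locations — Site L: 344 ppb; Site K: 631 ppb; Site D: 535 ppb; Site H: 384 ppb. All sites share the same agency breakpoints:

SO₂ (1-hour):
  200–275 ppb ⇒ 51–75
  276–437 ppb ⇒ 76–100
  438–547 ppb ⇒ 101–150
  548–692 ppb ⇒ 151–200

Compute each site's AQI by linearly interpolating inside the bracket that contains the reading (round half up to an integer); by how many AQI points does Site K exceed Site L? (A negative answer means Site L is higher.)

93

Site L: row 276–437 (AQI 76–100). (100−76)·(344−276)/(437−276) + 76 = 24·68/161 + 76 ≈ 86.14 → 86.
Site K: row 548–692 (AQI 151–200). (200−151)·(631−548)/(692−548) + 151 = 49·83/144 + 151 ≈ 179.24 → 179.
Site D: 535 ∈ [438, 547] ↔ index [101, 150].
101 + (535−438)·(150−101)/(547−438) = 101 + 97·49/109 ≈ 144.61, so AQI = 145.
Site H 384: bracket 276–437 → index 76–100; slope 24/161, offset 108.
AQI = 76 + 24/161·108 ≈ 92.10 ⇒ 92.
AQIs: Site L=86, Site K=179, Site D=145, Site H=92. Site K (179) − Site L (86) = 93.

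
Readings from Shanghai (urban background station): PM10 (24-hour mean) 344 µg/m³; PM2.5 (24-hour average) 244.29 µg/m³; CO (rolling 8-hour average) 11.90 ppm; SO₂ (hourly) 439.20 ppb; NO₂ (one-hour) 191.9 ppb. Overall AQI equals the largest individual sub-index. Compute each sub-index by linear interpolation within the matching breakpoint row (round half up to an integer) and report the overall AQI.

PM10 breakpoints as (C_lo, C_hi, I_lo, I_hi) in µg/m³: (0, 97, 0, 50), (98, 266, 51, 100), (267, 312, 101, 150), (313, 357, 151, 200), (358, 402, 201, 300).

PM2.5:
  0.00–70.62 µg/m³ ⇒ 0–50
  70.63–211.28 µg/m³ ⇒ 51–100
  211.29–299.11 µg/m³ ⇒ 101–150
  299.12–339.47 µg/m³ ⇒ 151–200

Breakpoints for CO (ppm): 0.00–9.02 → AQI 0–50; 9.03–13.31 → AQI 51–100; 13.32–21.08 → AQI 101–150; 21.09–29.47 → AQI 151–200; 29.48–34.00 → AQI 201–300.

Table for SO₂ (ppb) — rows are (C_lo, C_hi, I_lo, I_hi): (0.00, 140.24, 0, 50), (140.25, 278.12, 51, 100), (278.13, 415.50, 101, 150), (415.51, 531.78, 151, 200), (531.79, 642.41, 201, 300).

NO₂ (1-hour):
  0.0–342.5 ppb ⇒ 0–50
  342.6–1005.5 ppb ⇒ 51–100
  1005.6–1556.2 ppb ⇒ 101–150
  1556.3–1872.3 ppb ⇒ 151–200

186

PM10: 344 ∈ [313, 357] ↔ index [151, 200].
151 + (344−313)·(200−151)/(357−313) = 151 + 31·49/44 ≈ 185.52, so AQI = 186.
PM2.5 244.29: bracket 211.29–299.11 → index 101–150; slope 49/87.82, offset 33.00.
AQI = 101 + 49/87.82·33.00 ≈ 119.41 ⇒ 119.
CO: row 9.03–13.31 (AQI 51–100). (100−51)·(11.90−9.03)/(13.31−9.03) + 51 = 49·2.87/4.28 + 51 ≈ 83.86 → 84.
SO₂ 439.20: bracket 415.51–531.78 → index 151–200; slope 49/116.27, offset 23.69.
AQI = 151 + 49/116.27·23.69 ≈ 160.98 ⇒ 161.
NO₂ 191.9: bracket 0.0–342.5 → index 0–50; slope 50/342.5, offset 191.9.
AQI = 0 + 50/342.5·191.9 ≈ 28.01 ⇒ 28.
Sub-indices: PM10→186, PM2.5→119, CO→84, SO₂→161, NO₂→28. Overall AQI = max = 186; dominant pollutant is PM10.
AQI 186: Unhealthy.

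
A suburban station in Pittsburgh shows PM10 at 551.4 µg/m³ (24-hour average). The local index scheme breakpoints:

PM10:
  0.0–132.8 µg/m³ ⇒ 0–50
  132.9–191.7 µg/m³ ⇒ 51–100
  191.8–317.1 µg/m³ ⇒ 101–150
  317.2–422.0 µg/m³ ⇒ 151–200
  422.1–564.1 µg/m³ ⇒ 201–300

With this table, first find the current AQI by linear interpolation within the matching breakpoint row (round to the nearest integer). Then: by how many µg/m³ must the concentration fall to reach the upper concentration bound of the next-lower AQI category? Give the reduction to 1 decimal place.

PM10: row 422.1–564.1 (AQI 201–300). (300−201)·(551.4−422.1)/(564.1−422.1) + 201 = 99·129.3/142.0 + 201 ≈ 291.15 → 291.
Current AQI 291 is in the Very Unhealthy range (201–300). The next-lower category tops out at AQI 200, whose upper concentration bound is 422.0 µg/m³.
Reduction needed = 551.4 − 422.0 = 129.4 µg/m³.

129.4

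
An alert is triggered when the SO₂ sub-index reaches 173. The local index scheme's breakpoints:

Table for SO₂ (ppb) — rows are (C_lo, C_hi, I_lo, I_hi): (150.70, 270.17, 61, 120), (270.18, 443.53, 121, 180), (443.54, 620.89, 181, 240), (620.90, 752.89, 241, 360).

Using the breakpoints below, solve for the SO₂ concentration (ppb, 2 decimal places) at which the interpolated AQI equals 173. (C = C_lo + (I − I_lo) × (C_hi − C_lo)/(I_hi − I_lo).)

AQI 173 lies in the 121–180 band, which corresponds to 270.18–443.53 ppb.
C = 270.18 + (173−121)×(443.53−270.18)/(180−121) = 270.18 + 52×173.35/59 ≈ 422.9631 ppb → 422.96 ppb to 2 dp.

422.96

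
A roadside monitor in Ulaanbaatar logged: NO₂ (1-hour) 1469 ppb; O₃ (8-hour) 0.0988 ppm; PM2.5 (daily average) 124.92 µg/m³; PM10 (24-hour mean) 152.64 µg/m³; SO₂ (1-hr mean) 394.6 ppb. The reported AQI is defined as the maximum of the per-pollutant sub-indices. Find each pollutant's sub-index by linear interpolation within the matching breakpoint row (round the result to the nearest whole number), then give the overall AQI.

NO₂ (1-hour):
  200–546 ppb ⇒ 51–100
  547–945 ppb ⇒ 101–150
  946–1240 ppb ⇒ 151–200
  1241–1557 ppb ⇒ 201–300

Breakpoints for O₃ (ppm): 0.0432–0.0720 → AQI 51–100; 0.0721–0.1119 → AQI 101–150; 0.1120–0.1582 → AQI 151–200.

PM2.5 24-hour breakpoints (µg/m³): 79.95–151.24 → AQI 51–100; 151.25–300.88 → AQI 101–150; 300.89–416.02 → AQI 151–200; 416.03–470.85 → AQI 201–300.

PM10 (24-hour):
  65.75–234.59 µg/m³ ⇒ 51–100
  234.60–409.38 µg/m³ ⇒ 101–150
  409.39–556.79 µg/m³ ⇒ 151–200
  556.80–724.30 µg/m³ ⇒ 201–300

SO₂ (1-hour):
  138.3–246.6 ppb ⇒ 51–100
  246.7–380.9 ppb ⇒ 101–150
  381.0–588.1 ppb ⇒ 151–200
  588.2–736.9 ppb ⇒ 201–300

NO₂: row 1241–1557 (AQI 201–300). (300−201)·(1469−1241)/(1557−1241) + 201 = 99·228/316 + 201 ≈ 272.43 → 272.
O₃ 0.0988: bracket 0.0721–0.1119 → index 101–150; slope 49/0.0398, offset 0.0267.
AQI = 101 + 49/0.0398·0.0267 ≈ 133.87 ⇒ 134.
PM2.5: 124.92 ∈ [79.95, 151.24] ↔ index [51, 100].
51 + (124.92−79.95)·(100−51)/(151.24−79.95) = 51 + 44.97·49/71.29 ≈ 81.91, so AQI = 82.
PM10: 152.64 ∈ [65.75, 234.59] ↔ index [51, 100].
51 + (152.64−65.75)·(100−51)/(234.59−65.75) = 51 + 86.89·49/168.84 ≈ 76.22, so AQI = 76.
SO₂: row 381.0–588.1 (AQI 151–200). (200−151)·(394.6−381.0)/(588.1−381.0) + 151 = 49·13.6/207.1 + 151 ≈ 154.22 → 154.
Sub-indices: NO₂→272, O₃→134, PM2.5→82, PM10→76, SO₂→154. Overall AQI = max = 272; dominant pollutant is NO₂.
AQI 272: Very Unhealthy.

272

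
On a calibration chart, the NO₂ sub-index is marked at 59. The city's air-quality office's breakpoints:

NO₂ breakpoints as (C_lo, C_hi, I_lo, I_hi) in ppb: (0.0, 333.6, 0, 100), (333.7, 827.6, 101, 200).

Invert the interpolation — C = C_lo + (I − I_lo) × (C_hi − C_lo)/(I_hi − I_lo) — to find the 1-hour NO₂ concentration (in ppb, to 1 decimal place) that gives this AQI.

AQI 59 lies in the 0–100 band, which corresponds to 0.0–333.6 ppb.
C = 0.0 + (59−0)×(333.6−0.0)/(100−0) = 0.0 + 59×333.6/100 ≈ 196.824 ppb → 196.8 ppb to 1 dp.

196.8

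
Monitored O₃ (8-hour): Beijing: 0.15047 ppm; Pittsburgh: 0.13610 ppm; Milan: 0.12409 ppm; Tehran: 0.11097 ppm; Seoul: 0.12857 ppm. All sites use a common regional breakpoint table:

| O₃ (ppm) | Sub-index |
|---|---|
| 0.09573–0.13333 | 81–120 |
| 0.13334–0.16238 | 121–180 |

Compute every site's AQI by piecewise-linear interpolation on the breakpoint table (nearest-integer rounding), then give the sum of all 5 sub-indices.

Beijing: 0.15047 lies in 0.13334–0.16238, so I_lo=121, I_hi=180, C_lo=0.13334, C_hi=0.16238.
(180−121)/(0.16238−0.13334) × (0.15047−0.13334) + 121 = 59/0.02904 × 0.01713 + 121 ≈ 155.80 → 156.
Pittsburgh: 0.13610 lies in 0.13334–0.16238, so I_lo=121, I_hi=180, C_lo=0.13334, C_hi=0.16238.
(180−121)/(0.16238−0.13334) × (0.13610−0.13334) + 121 = 59/0.02904 × 0.00276 + 121 ≈ 126.61 → 127.
Milan: 0.12409 lies in 0.09573–0.13333, so I_lo=81, I_hi=120, C_lo=0.09573, C_hi=0.13333.
(120−81)/(0.13333−0.09573) × (0.12409−0.09573) + 81 = 39/0.03760 × 0.02836 + 81 ≈ 110.42 → 110.
Tehran: row 0.09573–0.13333 (AQI 81–120). (120−81)·(0.11097−0.09573)/(0.13333−0.09573) + 81 = 39·0.01524/0.03760 + 81 ≈ 96.81 → 97.
Seoul: 0.12857 lies in 0.09573–0.13333, so I_lo=81, I_hi=120, C_lo=0.09573, C_hi=0.13333.
(120−81)/(0.13333−0.09573) × (0.12857−0.09573) + 81 = 39/0.03760 × 0.03284 + 81 ≈ 115.06 → 115.
AQIs: Beijing=156, Pittsburgh=127, Milan=110, Tehran=97, Seoul=115. Sum = 156 + 127 + 110 + 97 + 115 = 605.

605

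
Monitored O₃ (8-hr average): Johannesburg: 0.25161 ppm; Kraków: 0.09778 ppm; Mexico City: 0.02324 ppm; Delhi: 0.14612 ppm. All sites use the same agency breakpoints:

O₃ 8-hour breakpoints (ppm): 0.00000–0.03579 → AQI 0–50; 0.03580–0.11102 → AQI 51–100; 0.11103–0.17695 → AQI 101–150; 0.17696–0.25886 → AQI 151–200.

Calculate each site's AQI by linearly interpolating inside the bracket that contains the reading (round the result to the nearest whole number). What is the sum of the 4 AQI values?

446

Johannesburg 0.25161: bracket 0.17696–0.25886 → index 151–200; slope 49/0.08190, offset 0.07465.
AQI = 151 + 49/0.08190·0.07465 ≈ 195.66 ⇒ 196.
Kraków 0.09778: bracket 0.03580–0.11102 → index 51–100; slope 49/0.07522, offset 0.06198.
AQI = 51 + 49/0.07522·0.06198 ≈ 91.38 ⇒ 91.
Mexico City: row 0.00000–0.03579 (AQI 0–50). (50−0)·(0.02324−0.00000)/(0.03579−0.00000) + 0 = 50·0.02324/0.03579 + 0 ≈ 32.47 → 32.
Delhi 0.14612: bracket 0.11103–0.17695 → index 101–150; slope 49/0.06592, offset 0.03509.
AQI = 101 + 49/0.06592·0.03509 ≈ 127.08 ⇒ 127.
AQIs: Johannesburg=196, Kraków=91, Mexico City=32, Delhi=127. Sum = 196 + 91 + 32 + 127 = 446.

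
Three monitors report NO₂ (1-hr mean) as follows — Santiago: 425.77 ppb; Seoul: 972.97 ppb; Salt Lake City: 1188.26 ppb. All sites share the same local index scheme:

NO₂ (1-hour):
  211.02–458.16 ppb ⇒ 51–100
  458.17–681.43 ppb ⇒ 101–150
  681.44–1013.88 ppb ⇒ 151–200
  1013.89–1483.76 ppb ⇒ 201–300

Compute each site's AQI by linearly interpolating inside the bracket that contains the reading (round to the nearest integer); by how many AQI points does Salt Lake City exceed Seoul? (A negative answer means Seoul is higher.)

Santiago: 425.77 ∈ [211.02, 458.16] ↔ index [51, 100].
51 + (425.77−211.02)·(100−51)/(458.16−211.02) = 51 + 214.75·49/247.14 ≈ 93.58, so AQI = 94.
Seoul: 972.97 ∈ [681.44, 1013.88] ↔ index [151, 200].
151 + (972.97−681.44)·(200−151)/(1013.88−681.44) = 151 + 291.53·49/332.44 ≈ 193.97, so AQI = 194.
Salt Lake City 1188.26: bracket 1013.89–1483.76 → index 201–300; slope 99/469.87, offset 174.37.
AQI = 201 + 99/469.87·174.37 ≈ 237.74 ⇒ 238.
AQIs: Santiago=94, Seoul=194, Salt Lake City=238. Salt Lake City (238) − Seoul (194) = 44.

44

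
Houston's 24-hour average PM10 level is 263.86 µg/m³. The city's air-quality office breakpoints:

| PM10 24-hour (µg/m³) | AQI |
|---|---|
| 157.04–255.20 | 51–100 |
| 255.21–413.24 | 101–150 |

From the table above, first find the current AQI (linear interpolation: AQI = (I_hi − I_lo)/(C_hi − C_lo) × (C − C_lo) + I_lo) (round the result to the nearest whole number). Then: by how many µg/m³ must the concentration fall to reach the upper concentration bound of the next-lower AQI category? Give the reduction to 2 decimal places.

PM10: 263.86 lies in 255.21–413.24, so I_lo=101, I_hi=150, C_lo=255.21, C_hi=413.24.
(150−101)/(413.24−255.21) × (263.86−255.21) + 101 = 49/158.03 × 8.65 + 101 ≈ 103.68 → 104.
Current AQI 104 is in the Unhealthy for Sensitive Groups range (101–150). The next-lower category tops out at AQI 100, whose upper concentration bound is 255.20 µg/m³.
Reduction needed = 263.86 − 255.20 = 8.66 µg/m³.

8.66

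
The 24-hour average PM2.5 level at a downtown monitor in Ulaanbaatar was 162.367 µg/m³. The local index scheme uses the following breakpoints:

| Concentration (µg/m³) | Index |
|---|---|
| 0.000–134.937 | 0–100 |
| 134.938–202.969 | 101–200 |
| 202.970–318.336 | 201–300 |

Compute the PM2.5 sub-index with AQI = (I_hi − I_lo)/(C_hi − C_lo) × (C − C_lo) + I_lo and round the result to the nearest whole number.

141

PM2.5 162.367: bracket 134.938–202.969 → index 101–200; slope 99/68.031, offset 27.429.
AQI = 101 + 99/68.031·27.429 ≈ 140.92 ⇒ 141.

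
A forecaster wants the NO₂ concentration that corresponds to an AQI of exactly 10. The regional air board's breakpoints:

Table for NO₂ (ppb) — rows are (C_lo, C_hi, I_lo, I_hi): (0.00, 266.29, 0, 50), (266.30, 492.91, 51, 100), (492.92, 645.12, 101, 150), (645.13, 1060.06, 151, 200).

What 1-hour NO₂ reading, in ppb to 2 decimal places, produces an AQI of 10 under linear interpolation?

53.26

AQI 10 lies in the 0–50 band, which corresponds to 0.00–266.29 ppb.
C = 0.00 + (10−0)×(266.29−0.00)/(50−0) = 0.00 + 10×266.29/50 ≈ 53.2580 ppb → 53.26 ppb to 2 dp.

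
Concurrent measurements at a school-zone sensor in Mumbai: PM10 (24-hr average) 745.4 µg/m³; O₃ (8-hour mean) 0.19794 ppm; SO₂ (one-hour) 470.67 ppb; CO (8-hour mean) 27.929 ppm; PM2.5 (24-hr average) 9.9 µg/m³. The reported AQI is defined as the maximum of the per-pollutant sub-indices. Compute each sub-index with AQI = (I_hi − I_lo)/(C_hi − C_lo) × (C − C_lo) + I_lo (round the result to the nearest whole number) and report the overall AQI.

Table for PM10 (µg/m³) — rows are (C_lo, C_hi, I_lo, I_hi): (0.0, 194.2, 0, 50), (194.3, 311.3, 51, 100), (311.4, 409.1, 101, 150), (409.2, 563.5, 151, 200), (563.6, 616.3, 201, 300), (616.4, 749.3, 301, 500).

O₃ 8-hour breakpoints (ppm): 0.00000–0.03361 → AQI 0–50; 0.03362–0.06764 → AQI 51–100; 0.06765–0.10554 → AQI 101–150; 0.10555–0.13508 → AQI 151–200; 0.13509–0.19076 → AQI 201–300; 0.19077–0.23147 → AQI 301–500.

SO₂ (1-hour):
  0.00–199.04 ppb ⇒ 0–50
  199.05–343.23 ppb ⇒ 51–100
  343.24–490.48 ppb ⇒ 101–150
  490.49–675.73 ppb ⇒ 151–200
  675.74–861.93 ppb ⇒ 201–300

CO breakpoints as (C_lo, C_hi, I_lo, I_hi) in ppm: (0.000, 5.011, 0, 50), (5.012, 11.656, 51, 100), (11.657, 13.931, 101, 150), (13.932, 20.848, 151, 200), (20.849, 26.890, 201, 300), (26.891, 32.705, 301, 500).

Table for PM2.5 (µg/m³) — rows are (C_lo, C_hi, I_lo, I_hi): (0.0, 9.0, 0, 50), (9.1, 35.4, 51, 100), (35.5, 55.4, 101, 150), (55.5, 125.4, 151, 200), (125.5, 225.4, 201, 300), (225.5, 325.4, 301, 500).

PM10: 745.4 lies in 616.4–749.3, so I_lo=301, I_hi=500, C_lo=616.4, C_hi=749.3.
(500−301)/(749.3−616.4) × (745.4−616.4) + 301 = 199/132.9 × 129.0 + 301 ≈ 494.16 → 494.
O₃ 0.19794: bracket 0.19077–0.23147 → index 301–500; slope 199/0.04070, offset 0.00717.
AQI = 301 + 199/0.04070·0.00717 ≈ 336.06 ⇒ 336.
SO₂: row 343.24–490.48 (AQI 101–150). (150−101)·(470.67−343.24)/(490.48−343.24) + 101 = 49·127.43/147.24 + 101 ≈ 143.41 → 143.
CO 27.929: bracket 26.891–32.705 → index 301–500; slope 199/5.814, offset 1.038.
AQI = 301 + 199/5.814·1.038 ≈ 336.53 ⇒ 337.
PM2.5: 9.9 ∈ [9.1, 35.4] ↔ index [51, 100].
51 + (9.9−9.1)·(100−51)/(35.4−9.1) = 51 + 0.8·49/26.3 ≈ 52.49, so AQI = 52.
Sub-indices: PM10→494, O₃→336, SO₂→143, CO→337, PM2.5→52. Overall AQI = max = 494; dominant pollutant is PM10.

494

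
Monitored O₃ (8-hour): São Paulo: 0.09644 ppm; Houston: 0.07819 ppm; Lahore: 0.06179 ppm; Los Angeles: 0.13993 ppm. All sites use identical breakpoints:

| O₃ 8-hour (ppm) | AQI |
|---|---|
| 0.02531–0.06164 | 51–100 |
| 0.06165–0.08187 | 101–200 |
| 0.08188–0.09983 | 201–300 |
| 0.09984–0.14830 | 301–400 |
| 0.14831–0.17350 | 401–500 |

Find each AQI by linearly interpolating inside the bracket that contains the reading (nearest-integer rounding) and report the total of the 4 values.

São Paulo 0.09644: bracket 0.08188–0.09983 → index 201–300; slope 99/0.01795, offset 0.01456.
AQI = 201 + 99/0.01795·0.01456 ≈ 281.30 ⇒ 281.
Houston: 0.07819 lies in 0.06165–0.08187, so I_lo=101, I_hi=200, C_lo=0.06165, C_hi=0.08187.
(200−101)/(0.08187−0.06165) × (0.07819−0.06165) + 101 = 99/0.02022 × 0.01654 + 101 ≈ 181.98 → 182.
Lahore 0.06179: bracket 0.06165–0.08187 → index 101–200; slope 99/0.02022, offset 0.00014.
AQI = 101 + 99/0.02022·0.00014 ≈ 101.69 ⇒ 102.
Los Angeles: row 0.09984–0.14830 (AQI 301–400). (400−301)·(0.13993−0.09984)/(0.14830−0.09984) + 301 = 99·0.04009/0.04846 + 301 ≈ 382.90 → 383.
AQIs: São Paulo=281, Houston=182, Lahore=102, Los Angeles=383. Sum = 281 + 182 + 102 + 383 = 948.

948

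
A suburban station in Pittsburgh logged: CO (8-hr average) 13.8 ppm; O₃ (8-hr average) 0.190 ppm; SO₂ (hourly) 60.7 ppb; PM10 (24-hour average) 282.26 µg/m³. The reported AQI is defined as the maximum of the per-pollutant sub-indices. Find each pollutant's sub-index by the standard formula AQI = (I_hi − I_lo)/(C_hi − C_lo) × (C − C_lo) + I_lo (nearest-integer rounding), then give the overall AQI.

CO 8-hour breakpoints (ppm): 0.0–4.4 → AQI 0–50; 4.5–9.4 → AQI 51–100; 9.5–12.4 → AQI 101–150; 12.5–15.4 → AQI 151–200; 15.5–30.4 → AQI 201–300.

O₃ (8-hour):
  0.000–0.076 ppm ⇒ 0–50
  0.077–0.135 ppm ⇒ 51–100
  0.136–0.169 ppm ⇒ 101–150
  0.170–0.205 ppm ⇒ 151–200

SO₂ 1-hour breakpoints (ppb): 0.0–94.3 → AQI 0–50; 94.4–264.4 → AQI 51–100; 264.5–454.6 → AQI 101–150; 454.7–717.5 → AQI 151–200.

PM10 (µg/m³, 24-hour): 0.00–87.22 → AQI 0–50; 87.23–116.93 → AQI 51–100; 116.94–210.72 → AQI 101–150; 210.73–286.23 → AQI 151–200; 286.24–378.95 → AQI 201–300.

197

CO: 13.8 lies in 12.5–15.4, so I_lo=151, I_hi=200, C_lo=12.5, C_hi=15.4.
(200−151)/(15.4−12.5) × (13.8−12.5) + 151 = 49/2.9 × 1.3 + 151 ≈ 172.97 → 173.
O₃: row 0.170–0.205 (AQI 151–200). (200−151)·(0.190−0.170)/(0.205−0.170) + 151 = 49·0.020/0.035 + 151 ≈ 179.00 → 179.
SO₂: row 0.0–94.3 (AQI 0–50). (50−0)·(60.7−0.0)/(94.3−0.0) + 0 = 50·60.7/94.3 + 0 ≈ 32.18 → 32.
PM10 282.26: bracket 210.73–286.23 → index 151–200; slope 49/75.50, offset 71.53.
AQI = 151 + 49/75.50·71.53 ≈ 197.42 ⇒ 197.
Sub-indices: CO→173, O₃→179, SO₂→32, PM10→197. Overall AQI = max = 197; dominant pollutant is PM10.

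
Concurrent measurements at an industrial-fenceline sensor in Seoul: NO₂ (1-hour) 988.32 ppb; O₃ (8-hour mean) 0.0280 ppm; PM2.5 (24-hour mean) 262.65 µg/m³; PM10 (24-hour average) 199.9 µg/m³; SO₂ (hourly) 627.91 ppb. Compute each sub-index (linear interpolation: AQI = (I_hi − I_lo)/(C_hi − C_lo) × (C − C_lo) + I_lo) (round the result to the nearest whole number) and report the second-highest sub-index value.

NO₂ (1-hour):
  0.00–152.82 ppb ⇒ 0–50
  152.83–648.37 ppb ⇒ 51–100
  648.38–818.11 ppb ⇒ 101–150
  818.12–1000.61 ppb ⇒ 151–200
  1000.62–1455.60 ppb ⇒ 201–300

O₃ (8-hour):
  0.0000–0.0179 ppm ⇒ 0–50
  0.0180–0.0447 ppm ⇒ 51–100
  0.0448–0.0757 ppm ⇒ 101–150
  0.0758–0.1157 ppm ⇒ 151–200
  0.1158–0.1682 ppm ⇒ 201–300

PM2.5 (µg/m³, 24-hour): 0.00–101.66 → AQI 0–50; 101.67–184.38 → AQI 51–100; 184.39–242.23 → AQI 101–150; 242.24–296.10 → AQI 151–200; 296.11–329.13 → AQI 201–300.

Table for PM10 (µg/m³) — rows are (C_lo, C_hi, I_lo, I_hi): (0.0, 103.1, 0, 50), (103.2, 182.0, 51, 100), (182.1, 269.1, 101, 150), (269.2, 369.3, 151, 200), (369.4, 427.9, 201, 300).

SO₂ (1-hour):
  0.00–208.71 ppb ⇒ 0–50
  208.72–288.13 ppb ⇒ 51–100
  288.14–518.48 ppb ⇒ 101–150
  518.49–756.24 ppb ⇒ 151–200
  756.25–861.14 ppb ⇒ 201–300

NO₂: 988.32 ∈ [818.12, 1000.61] ↔ index [151, 200].
151 + (988.32−818.12)·(200−151)/(1000.61−818.12) = 151 + 170.20·49/182.49 ≈ 196.70, so AQI = 197.
O₃: 0.0280 lies in 0.0180–0.0447, so I_lo=51, I_hi=100, C_lo=0.0180, C_hi=0.0447.
(100−51)/(0.0447−0.0180) × (0.0280−0.0180) + 51 = 49/0.0267 × 0.0100 + 51 ≈ 69.35 → 69.
PM2.5: row 242.24–296.10 (AQI 151–200). (200−151)·(262.65−242.24)/(296.10−242.24) + 151 = 49·20.41/53.86 + 151 ≈ 169.57 → 170.
PM10: 199.9 ∈ [182.1, 269.1] ↔ index [101, 150].
101 + (199.9−182.1)·(150−101)/(269.1−182.1) = 101 + 17.8·49/87.0 ≈ 111.03, so AQI = 111.
SO₂ 627.91: bracket 518.49–756.24 → index 151–200; slope 49/237.75, offset 109.42.
AQI = 151 + 49/237.75·109.42 ≈ 173.55 ⇒ 174.
Sub-indices: NO₂→197, O₃→69, PM2.5→170, PM10→111, SO₂→174. Ranked high→low: 197, 174, 170, 111, 69. Second-highest sub-index = 174.

174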